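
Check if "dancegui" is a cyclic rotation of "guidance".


Word: "guidance", Candidate: "dancegui"
Method: check if candidate is substring of word+word
"guidanceguidance" contains "dancegui"? Yes
Is rotation = Yes


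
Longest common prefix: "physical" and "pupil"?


Word 1: "physical"
Word 2: "pupil"
Comparing from start:
  Pos 0: 'p' == 'p'
  Pos 1: 'h' != 'u' (stop)
LCP = "p" (length 1)


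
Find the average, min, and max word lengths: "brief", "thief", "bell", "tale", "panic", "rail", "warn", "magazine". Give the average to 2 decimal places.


Lengths: "brief"=5, "thief"=5, "bell"=4, "tale"=4, "panic"=5, "rail"=4, "warn"=4, "magazine"=8
Sum = 39, Count = 8
Average = 39/8 = 4.88
= avg=4.88, min=4, max=8


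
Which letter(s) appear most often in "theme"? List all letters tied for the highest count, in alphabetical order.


Word: "theme"
Letter counts:
  'e': 2
  'h': 1
  'm': 1
  't': 1
Maximum count = 2
Most frequent = 'e' (2 times each)


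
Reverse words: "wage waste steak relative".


Original: "wage waste steak relative"
Words (1..n): wage | waste | steak | relative
Reversed (n..1): relative | steak | waste | wage
Result = "relative steak waste wage"


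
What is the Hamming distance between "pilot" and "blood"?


Comparing character by character (same length = 5):
  Pos 0: 'p' vs 'b' !=
  Pos 1: 'i' vs 'l' !=
  Pos 2: 'l' vs 'o' !=
  Pos 3: 'o' vs 'o' =
  Pos 4: 't' vs 'd' !=
Hamming distance = 4


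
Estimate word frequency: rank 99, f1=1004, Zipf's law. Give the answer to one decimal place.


Zipf's law: f(r) = f(1) / r
f(1) = 1004
f(99) = 1004 / 99
= 10.1 occurrences


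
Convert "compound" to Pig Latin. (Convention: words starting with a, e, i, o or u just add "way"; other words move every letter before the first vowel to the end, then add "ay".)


Word: "compound"
Starts with consonant(s) → move to end, add 'ay'
Consonant cluster: "c"
Pig Latin = "ompoundcay"


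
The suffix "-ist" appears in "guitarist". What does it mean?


Suffix: -ist
Example: guitarist (guitar + -ist)
Meaning = one who practices


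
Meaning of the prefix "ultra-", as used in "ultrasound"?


Prefix: ultra-
As in: ultrasound -> ultra- + sound
Meaning = beyond


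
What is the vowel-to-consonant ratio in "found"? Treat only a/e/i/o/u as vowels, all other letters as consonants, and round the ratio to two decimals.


Word: "found"
Vowels (a,e,i,o,u): 2
Consonants: 3
Ratio = 2/3
= 0.67


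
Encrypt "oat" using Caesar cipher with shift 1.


Word: "oat"
Shift: 1
Each letter → (letter + shift) mod 26:
  'o' (14) + 1 = 15 → 'p'
  'a' (0) + 1 = 1 → 'b'
  't' (19) + 1 = 20 → 'u'
Result = "pbu"


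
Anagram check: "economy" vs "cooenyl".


Word 1: "economy" → sorted: cemnooy
Word 2: "cooenyl" → sorted: celnooy
Same letters? cemnooy != celnooy
Anagram = No


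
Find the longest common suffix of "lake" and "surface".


Word 1: "lake"
Word 2: "surface"
Comparing from end:
  Pos -1: 'e' == 'e'
  Pos -2: 'k' != 'c' (stop)
LCS = "e" (length 1)


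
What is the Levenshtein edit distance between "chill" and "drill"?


Word 1: "chill" (length 5)
Word 2: "drill" (length 5)
One optimal edit sequence (insert/delete/substitute each cost 1):
  1. substitute 'c' -> 'd'  (+1)
  2. substitute 'h' -> 'r'  (+1)
  3. keep 'i'
  4. keep 'l'
  5. keep 'l'
Total edit operations: 2
Edit distance = 2


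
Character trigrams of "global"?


Word: "global" (length 6)
Number of trigrams = 6 - 3 + 1 = 4
  Position 0: "glo"
  Position 1: "lob"
  Position 2: "oba"
  Position 3: "bal"
Trigrams = "glo", "lob", "oba", "bal"


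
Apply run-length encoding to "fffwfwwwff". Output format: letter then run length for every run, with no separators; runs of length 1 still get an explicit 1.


String: "fffwfwwwff"
Scanning for consecutive runs:
  'f' x 3
  'w' x 1
  'f' x 1
  'w' x 3
  'f' x 2
RLE = "f3w1f1w3f2"


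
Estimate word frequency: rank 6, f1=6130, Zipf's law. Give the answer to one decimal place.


Zipf's law: f(r) = f(1) / r
f(1) = 6130
f(6) = 6130 / 6
= 1021.7 occurrences


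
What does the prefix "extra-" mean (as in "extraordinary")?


Prefix: extra-
As in: extraordinary -> extra- + ordinary
Meaning = beyond


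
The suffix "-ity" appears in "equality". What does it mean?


Suffix: -ity
As in: equality -> equal + -ity
Meaning = quality of


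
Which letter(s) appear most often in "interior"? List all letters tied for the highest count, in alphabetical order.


Word: "interior"
Letter counts:
  'e': 1
  'i': 2
  'n': 1
  'o': 1
  'r': 2
  't': 1
Maximum count = 2
Most frequent = 'i', 'r' (2 times each)


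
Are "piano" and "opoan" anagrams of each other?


Word 1: "piano" → sorted: ainop
Word 2: "opoan" → sorted: anoop
Same letters? ainop != anoop
Anagram = No


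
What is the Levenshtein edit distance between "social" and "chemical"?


Word 1: "social" (length 6)
Word 2: "chemical" (length 8)
One optimal edit sequence (insert/delete/substitute each cost 1):
  1. insert 'c'  (+1)
  2. substitute 's' -> 'h'  (+1)
  3. substitute 'o' -> 'e'  (+1)
  4. substitute 'c' -> 'm'  (+1)
  5. keep 'i'
  6. insert 'c'  (+1)
  7. keep 'a'
  8. keep 'l'
Total edit operations: 5
Edit distance = 5


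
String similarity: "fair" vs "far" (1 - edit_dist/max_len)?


Word 1: "fair" (length 4)
Word 2: "far" (length 3)
One optimal edit sequence:
  1. keep 'f'
  2. keep 'a'
  3. delete 'i'  (+1)
  4. keep 'r'
Edit distance = 1
Max length = max(4, 3) = 4
Similarity = 1 - 1/4
= 0.7500


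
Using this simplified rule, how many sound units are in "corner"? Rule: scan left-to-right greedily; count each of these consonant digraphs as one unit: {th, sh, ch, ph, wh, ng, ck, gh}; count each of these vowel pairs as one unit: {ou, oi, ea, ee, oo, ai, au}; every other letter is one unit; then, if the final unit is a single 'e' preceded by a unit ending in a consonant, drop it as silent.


Word: "corner" (6 letters)
Left-to-right scan:
  [1] 'c' (letter)
  [2] 'o' (letter)
  [3] 'r' (letter)
  [4] 'n' (letter)
  [5] 'e' (letter)
  [6] 'r' (letter)
Units from scan: 6
Sound units = 6 units


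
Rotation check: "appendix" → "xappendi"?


Word: "appendix", Candidate: "xappendi"
Method: check if candidate is substring of word+word
"appendixappendix" contains "xappendi"? Yes
Is rotation = Yes


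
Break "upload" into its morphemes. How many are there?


Word: "upload"
Morphemes: up- + load
Each morpheme carries meaning
= 2 morphemes


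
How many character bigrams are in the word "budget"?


Word: "budget" (length 6)
Number of 2-grams = length - 2 + 1 = 6 - 2 + 1
= 5


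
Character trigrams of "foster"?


Word: "foster" (length 6)
Number of trigrams = 6 - 3 + 1 = 4
  Position 0: "fos"
  Position 1: "ost"
  Position 2: "ste"
  Position 3: "ter"
Trigrams = "fos", "ost", "ste", "ter"


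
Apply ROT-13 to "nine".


Word: "nine"
Shift: 13
Each letter → (letter + shift) mod 26:
  'n' (13) + 13 = 0 → 'a'
  'i' (8) + 13 = 21 → 'v'
  'n' (13) + 13 = 0 → 'a'
  'e' (4) + 13 = 17 → 'r'
Result = "avar"


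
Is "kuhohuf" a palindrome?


Word: "kuhohuf"
Reversed: "fuhohuk"
Forward == Backward? kuhohuf != fuhohuk
Palindrome = No


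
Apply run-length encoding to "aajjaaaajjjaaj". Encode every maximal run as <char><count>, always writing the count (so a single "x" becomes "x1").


String: "aajjaaaajjjaaj"
Scanning for consecutive runs:
  'a' x 2
  'j' x 2
  'a' x 4
  'j' x 3
  'a' x 2
  'j' x 1
RLE = "a2j2a4j3a2j1"


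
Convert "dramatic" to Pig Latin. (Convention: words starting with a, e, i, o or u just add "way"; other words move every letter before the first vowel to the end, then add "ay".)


Word: "dramatic"
Starts with consonant(s) → move to end, add 'ay'
Consonant cluster: "dr"
Pig Latin = "amaticdray"


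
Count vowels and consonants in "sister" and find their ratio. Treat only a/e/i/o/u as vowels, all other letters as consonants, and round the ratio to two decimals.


Word: "sister"
Vowels (a,e,i,o,u): 2
Consonants: 4
Ratio = 2/4
= 0.50


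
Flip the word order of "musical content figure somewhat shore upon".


Original: "musical content figure somewhat shore upon"
Words (1..n): musical | content | figure | somewhat | shore | upon
Reversed (n..1): upon | shore | somewhat | figure | content | musical
Result = "upon shore somewhat figure content musical"


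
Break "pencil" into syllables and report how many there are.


Word: "pencil"
Syllable breakdown: pen · cil
Counting: 2 parts
= 2 syllables


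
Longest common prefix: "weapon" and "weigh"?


Word 1: "weapon"
Word 2: "weigh"
Comparing from start:
  Pos 0: 'w' == 'w'
  Pos 1: 'e' == 'e'
  Pos 2: 'a' != 'i' (stop)
LCP = "we" (length 2)


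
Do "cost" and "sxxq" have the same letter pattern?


Pattern of "cost": [0, 1, 2, 3]
Pattern of "sxxq": [0, 1, 1, 2]
Patterns do not match
Same pattern = No


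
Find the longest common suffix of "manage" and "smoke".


Word 1: "manage"
Word 2: "smoke"
Comparing from end:
  Pos -1: 'e' == 'e'
  Pos -2: 'g' != 'k' (stop)
LCS = "e" (length 1)


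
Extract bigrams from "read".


Word: "read" (length 4)
Number of bigrams = 4 - 2 + 1 = 3
  Position 0: "re"
  Position 1: "ea"
  Position 2: "ad"
Bigrams = "re", "ea", "ad"


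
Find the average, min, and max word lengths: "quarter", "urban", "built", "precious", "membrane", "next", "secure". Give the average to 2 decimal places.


Lengths: "quarter"=7, "urban"=5, "built"=5, "precious"=8, "membrane"=8, "next"=4, "secure"=6
Sum = 43, Count = 7
Average = 43/7 = 6.14
= avg=6.14, min=4, max=8


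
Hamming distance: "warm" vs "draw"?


Comparing character by character (same length = 4):
  Pos 0: 'w' vs 'd' !=
  Pos 1: 'a' vs 'r' !=
  Pos 2: 'r' vs 'a' !=
  Pos 3: 'm' vs 'w' !=
Hamming distance = 4


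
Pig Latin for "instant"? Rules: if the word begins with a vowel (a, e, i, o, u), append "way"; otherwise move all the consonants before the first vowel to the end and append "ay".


Word: "instant"
Starts with vowel → add 'way'
Pig Latin = "instantway"


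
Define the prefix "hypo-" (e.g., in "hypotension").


Prefix: hypo-
Example: hypotension = hypo- + tension
Meaning = under / below normal


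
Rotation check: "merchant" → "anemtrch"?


Word: "merchant", Candidate: "anemtrch"
Method: check if candidate is substring of word+word
"merchantmerchant" contains "anemtrch"? No
Is rotation = No


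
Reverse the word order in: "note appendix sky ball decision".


Original: "note appendix sky ball decision"
Words (1..n): note | appendix | sky | ball | decision
Reversed (n..1): decision | ball | sky | appendix | note
Result = "decision ball sky appendix note"


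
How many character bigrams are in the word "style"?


Word: "style" (length 5)
Number of 2-grams = length - 2 + 1 = 5 - 2 + 1
= 4


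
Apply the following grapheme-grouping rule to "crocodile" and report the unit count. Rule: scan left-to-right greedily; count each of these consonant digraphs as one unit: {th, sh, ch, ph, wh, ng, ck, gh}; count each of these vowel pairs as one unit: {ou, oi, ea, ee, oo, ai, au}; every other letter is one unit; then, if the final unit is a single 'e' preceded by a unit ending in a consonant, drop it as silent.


Word: "crocodile" (9 letters)
Left-to-right scan:
  (1) 'c' (letter)
  (2) 'r' (letter)
  (3) 'o' (letter)
  (4) 'c' (letter)
  (5) 'o' (letter)
  (6) 'd' (letter)
  (7) 'i' (letter)
  (8) 'l' (letter)
  (9) 'e' (letter)
Units from scan: 9
Final unit is 'e' after a consonant -> drop as silent (-1)
Sound units = 8 units


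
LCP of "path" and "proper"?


Word 1: "path"
Word 2: "proper"
Comparing from start:
  Pos 0: 'p' == 'p'
  Pos 1: 'a' != 'r' (stop)
LCP = "p" (length 1)


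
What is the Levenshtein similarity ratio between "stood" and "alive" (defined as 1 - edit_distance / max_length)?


Word 1: "stood" (length 5)
Word 2: "alive" (length 5)
One optimal edit sequence:
  1. substitute 's' -> 'a'  (+1)
  2. substitute 't' -> 'l'  (+1)
  3. substitute 'o' -> 'i'  (+1)
  4. substitute 'o' -> 'v'  (+1)
  5. substitute 'd' -> 'e'  (+1)
Edit distance = 5
Max length = max(5, 5) = 5
Similarity = 1 - 5/5
= 0.0000


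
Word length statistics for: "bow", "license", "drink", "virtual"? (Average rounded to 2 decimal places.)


Lengths: "bow"=3, "license"=7, "drink"=5, "virtual"=7
Sum = 22, Count = 4
Average = 22/4 = 5.50
= avg=5.50, min=3, max=7


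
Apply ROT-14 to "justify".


Word: "justify"
Shift: 14
Each letter → (letter + shift) mod 26:
  'j' (9) + 14 = 23 → 'x'
  'u' (20) + 14 = 8 → 'i'
  's' (18) + 14 = 6 → 'g'
  't' (19) + 14 = 7 → 'h'
  'i' (8) + 14 = 22 → 'w'
  'f' (5) + 14 = 19 → 't'
  'y' (24) + 14 = 12 → 'm'
Result = "xighwtm"


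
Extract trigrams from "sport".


Word: "sport" (length 5)
Number of trigrams = 5 - 3 + 1 = 3
  Position 0: "spo"
  Position 1: "por"
  Position 2: "ort"
Trigrams = "spo", "por", "ort"


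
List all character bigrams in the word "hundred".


Word: "hundred" (length 7)
Number of bigrams = 7 - 2 + 1 = 6
  Position 0: "hu"
  Position 1: "un"
  Position 2: "nd"
  Position 3: "dr"
  Position 4: "re"
  Position 5: "ed"
Bigrams = "hu", "un", "nd", "dr", "re", "ed"


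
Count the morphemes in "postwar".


Word: "postwar"
Morphemes: post- | war
Each morpheme carries meaning
= 2 morphemes


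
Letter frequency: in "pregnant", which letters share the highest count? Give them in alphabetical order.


Word: "pregnant"
Letter counts:
  'a': 1
  'e': 1
  'g': 1
  'n': 2
  'p': 1
  'r': 1
  't': 1
Maximum count = 2
Most frequent = 'n' (2 times each)


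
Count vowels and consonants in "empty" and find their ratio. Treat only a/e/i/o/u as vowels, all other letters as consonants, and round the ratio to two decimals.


Word: "empty"
Vowels (a,e,i,o,u): 1
Consonants: 4
Ratio = 1/4
= 0.25


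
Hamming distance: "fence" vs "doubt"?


Comparing character by character (same length = 5):
  Pos 0: 'f' vs 'd' !=
  Pos 1: 'e' vs 'o' !=
  Pos 2: 'n' vs 'u' !=
  Pos 3: 'c' vs 'b' !=
  Pos 4: 'e' vs 't' !=
Hamming distance = 5


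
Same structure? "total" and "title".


Pattern of "total": [0, 1, 0, 2, 3]
Pattern of "title": [0, 1, 0, 2, 3]
Patterns match
Same pattern = Yes


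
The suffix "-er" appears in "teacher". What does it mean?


Suffix: -er
As in: teacher -> teach + -er
Meaning = one who / more


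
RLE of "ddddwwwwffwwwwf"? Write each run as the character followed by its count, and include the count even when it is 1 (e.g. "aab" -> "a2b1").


String: "ddddwwwwffwwwwf"
Scanning for consecutive runs:
  'd' x 4
  'w' x 4
  'f' x 2
  'w' x 4
  'f' x 1
RLE = "d4w4f2w4f1"


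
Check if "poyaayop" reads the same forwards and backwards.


Word: "poyaayop"
Reversed: "poyaayop"
Forward == Backward? poyaayop == poyaayop
Palindrome = Yes


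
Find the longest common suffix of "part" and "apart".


Word 1: "part"
Word 2: "apart"
Comparing from end:
  Pos -1: 't' == 't'
  Pos -2: 'r' == 'r'
  Pos -3: 'a' == 'a'
  Pos -4: 'p' == 'p'
LCS = "part" (length 4)


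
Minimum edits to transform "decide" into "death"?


Word 1: "decide" (length 6)
Word 2: "death" (length 5)
One optimal edit sequence (insert/delete/substitute each cost 1):
  1. keep 'd'
  2. keep 'e'
  3. delete 'c'  (+1)
  4. substitute 'i' -> 'a'  (+1)
  5. substitute 'd' -> 't'  (+1)
  6. substitute 'e' -> 'h'  (+1)
Total edit operations: 4
Edit distance = 4


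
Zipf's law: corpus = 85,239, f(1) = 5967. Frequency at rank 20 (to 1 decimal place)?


Zipf's law: f(r) = f(1) / r
f(1) = 5967
f(20) = 5967 / 20
= 298.4 occurrences


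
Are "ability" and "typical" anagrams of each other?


Word 1: "ability" → sorted: abiilty
Word 2: "typical" → sorted: acilpty
Same letters? abiilty != acilpty
Anagram = No


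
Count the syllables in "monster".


Word: "monster"
Syllable breakdown: mon-ster
Counting: 2 parts
= 2 syllables


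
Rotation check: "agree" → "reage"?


Word: "agree", Candidate: "reage"
Method: check if candidate is substring of word+word
"agreeagree" contains "reage"? No
Is rotation = No


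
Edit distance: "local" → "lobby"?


Word 1: "local" (length 5)
Word 2: "lobby" (length 5)
One optimal edit sequence (insert/delete/substitute each cost 1):
  1. keep 'l'
  2. keep 'o'
  3. substitute 'c' -> 'b'  (+1)
  4. substitute 'a' -> 'b'  (+1)
  5. substitute 'l' -> 'y'  (+1)
Total edit operations: 3
Edit distance = 3


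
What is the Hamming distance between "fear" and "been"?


Comparing character by character (same length = 4):
  Pos 0: 'f' vs 'b' !=
  Pos 1: 'e' vs 'e' =
  Pos 2: 'a' vs 'e' !=
  Pos 3: 'r' vs 'n' !=
Hamming distance = 3


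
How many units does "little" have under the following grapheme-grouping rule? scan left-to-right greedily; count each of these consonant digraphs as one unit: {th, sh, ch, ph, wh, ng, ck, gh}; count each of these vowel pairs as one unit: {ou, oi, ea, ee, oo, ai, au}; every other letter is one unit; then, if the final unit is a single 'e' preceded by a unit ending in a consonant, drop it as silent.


Word: "little" (6 letters)
Left-to-right scan:
  (1) 'l' (letter)
  (2) 'i' (letter)
  (3) 't' (letter)
  (4) 't' (letter)
  (5) 'l' (letter)
  (6) 'e' (letter)
Units from scan: 6
Final unit is 'e' after a consonant -> drop as silent (-1)
Sound units = 5 units


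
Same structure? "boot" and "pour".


Pattern of "boot": [0, 1, 1, 2]
Pattern of "pour": [0, 1, 2, 3]
Patterns do not match
Same pattern = No


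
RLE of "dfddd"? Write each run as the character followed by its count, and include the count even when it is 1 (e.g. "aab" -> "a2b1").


String: "dfddd"
Scanning for consecutive runs:
  'd' x 1
  'f' x 1
  'd' x 3
RLE = "d1f1d3"


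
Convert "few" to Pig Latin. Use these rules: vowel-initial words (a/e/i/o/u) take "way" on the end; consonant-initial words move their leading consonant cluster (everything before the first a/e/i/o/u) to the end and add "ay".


Word: "few"
Starts with consonant(s) → move to end, add 'ay'
Consonant cluster: "f"
Pig Latin = "ewfay"


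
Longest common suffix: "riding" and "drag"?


Word 1: "riding"
Word 2: "drag"
Comparing from end:
  Pos -1: 'g' == 'g'
  Pos -2: 'n' != 'a' (stop)
LCS = "g" (length 1)


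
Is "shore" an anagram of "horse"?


Word 1: "horse" → sorted: ehors
Word 2: "shore" → sorted: ehors
Same letters? ehors == ehors
Anagram = Yes


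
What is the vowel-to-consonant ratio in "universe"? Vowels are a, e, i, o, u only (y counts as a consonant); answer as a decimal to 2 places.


Word: "universe"
Vowels (a,e,i,o,u): 4
Consonants: 4
Ratio = 4/4
= 1.00


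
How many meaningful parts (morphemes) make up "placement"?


Word: "placement"
Morphemes: place | -ment
Each morpheme carries meaning
= 2 morphemes


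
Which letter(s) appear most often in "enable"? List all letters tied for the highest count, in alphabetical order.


Word: "enable"
Letter counts:
  'a': 1
  'b': 1
  'e': 2
  'l': 1
  'n': 1
Maximum count = 2
Most frequent = 'e' (2 times each)


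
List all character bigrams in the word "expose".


Word: "expose" (length 6)
Number of bigrams = 6 - 2 + 1 = 5
  Position 0: "ex"
  Position 1: "xp"
  Position 2: "po"
  Position 3: "os"
  Position 4: "se"
Bigrams = "ex", "xp", "po", "os", "se"


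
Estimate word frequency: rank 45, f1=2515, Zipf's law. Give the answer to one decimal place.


Zipf's law: f(r) = f(1) / r
f(1) = 2515
f(45) = 2515 / 45
= 55.9 occurrences


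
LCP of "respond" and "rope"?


Word 1: "respond"
Word 2: "rope"
Comparing from start:
  Pos 0: 'r' == 'r'
  Pos 1: 'e' != 'o' (stop)
LCP = "r" (length 1)


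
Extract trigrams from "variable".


Word: "variable" (length 8)
Number of trigrams = 8 - 3 + 1 = 6
  Position 0: "var"
  Position 1: "ari"
  Position 2: "ria"
  Position 3: "iab"
  Position 4: "abl"
  Position 5: "ble"
Trigrams = "var", "ari", "ria", "iab", "abl", "ble"


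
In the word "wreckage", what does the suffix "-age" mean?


Suffix: -age
Example: wreckage (wreck + -age)
Meaning = result / collection


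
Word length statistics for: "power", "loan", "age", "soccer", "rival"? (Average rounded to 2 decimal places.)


Lengths: "power"=5, "loan"=4, "age"=3, "soccer"=6, "rival"=5
Sum = 23, Count = 5
Average = 23/5 = 4.60
= avg=4.60, min=3, max=6


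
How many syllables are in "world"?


Word: "world"
Syllable breakdown: world
Counting: 1 part
= 1 syllable


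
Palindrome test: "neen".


Word: "neen"
Reversed: "neen"
Forward == Backward? neen == neen
Palindrome = Yes


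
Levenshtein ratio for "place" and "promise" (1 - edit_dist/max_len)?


Word 1: "place" (length 5)
Word 2: "promise" (length 7)
One optimal edit sequence:
  1. keep 'p'
  2. insert 'r'  (+1)
  3. insert 'o'  (+1)
  4. substitute 'l' -> 'm'  (+1)
  5. substitute 'a' -> 'i'  (+1)
  6. substitute 'c' -> 's'  (+1)
  7. keep 'e'
Edit distance = 5
Max length = max(5, 7) = 7
Similarity = 1 - 5/7
= 0.2857


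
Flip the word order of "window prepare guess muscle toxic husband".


Original: "window prepare guess muscle toxic husband"
Words (1..n): window | prepare | guess | muscle | toxic | husband
Reversed (n..1): husband | toxic | muscle | guess | prepare | window
Result = "husband toxic muscle guess prepare window"


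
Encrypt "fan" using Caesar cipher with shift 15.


Word: "fan"
Shift: 15
Each letter → (letter + shift) mod 26:
  'f' (5) + 15 = 20 → 'u'
  'a' (0) + 15 = 15 → 'p'
  'n' (13) + 15 = 2 → 'c'
Result = "upc"


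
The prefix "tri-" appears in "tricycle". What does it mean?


Prefix: tri-
Example: tricycle (tri- + cycle)
Meaning = three


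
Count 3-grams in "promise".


Word: "promise" (length 7)
Number of 3-grams = length - 3 + 1 = 7 - 3 + 1
= 5


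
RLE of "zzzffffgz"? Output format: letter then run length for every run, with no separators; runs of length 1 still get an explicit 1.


String: "zzzffffgz"
Scanning for consecutive runs:
  'z' x 3
  'f' x 4
  'g' x 1
  'z' x 1
RLE = "z3f4g1z1"


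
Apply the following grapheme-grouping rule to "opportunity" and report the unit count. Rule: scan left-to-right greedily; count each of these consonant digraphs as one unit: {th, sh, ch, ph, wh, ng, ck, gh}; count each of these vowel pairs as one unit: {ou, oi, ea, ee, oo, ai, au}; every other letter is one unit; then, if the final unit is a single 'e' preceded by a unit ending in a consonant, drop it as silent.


Word: "opportunity" (11 letters)
Left-to-right scan:
  (1) 'o' (letter)
  (2) 'p' (letter)
  (3) 'p' (letter)
  (4) 'o' (letter)
  (5) 'r' (letter)
  (6) 't' (letter)
  (7) 'u' (letter)
  (8) 'n' (letter)
  (9) 'i' (letter)
  (10) 't' (letter)
  (11) 'y' (letter)
Units from scan: 11
Sound units = 11 units


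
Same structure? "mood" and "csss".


Pattern of "mood": [0, 1, 1, 2]
Pattern of "csss": [0, 1, 1, 1]
Patterns do not match
Same pattern = No


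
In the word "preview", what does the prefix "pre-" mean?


Prefix: pre-
Example: preview (pre- + view)
Meaning = before


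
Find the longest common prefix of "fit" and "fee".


Word 1: "fit"
Word 2: "fee"
Comparing from start:
  Pos 0: 'f' == 'f'
  Pos 1: 'i' != 'e' (stop)
LCP = "f" (length 1)


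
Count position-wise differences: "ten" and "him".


Comparing character by character (same length = 3):
  Pos 0: 't' vs 'h' !=
  Pos 1: 'e' vs 'i' !=
  Pos 2: 'n' vs 'm' !=
Hamming distance = 3


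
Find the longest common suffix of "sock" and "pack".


Word 1: "sock"
Word 2: "pack"
Comparing from end:
  Pos -1: 'k' == 'k'
  Pos -2: 'c' == 'c'
  Pos -3: 'o' != 'a' (stop)
LCS = "ck" (length 2)


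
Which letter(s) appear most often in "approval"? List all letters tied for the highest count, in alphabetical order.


Word: "approval"
Letter counts:
  'a': 2
  'l': 1
  'o': 1
  'p': 2
  'r': 1
  'v': 1
Maximum count = 2
Most frequent = 'a', 'p' (2 times each)


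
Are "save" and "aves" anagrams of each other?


Word 1: "save" → sorted: aesv
Word 2: "aves" → sorted: aesv
Same letters? aesv == aesv
Anagram = Yes


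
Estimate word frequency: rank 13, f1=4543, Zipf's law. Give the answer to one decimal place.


Zipf's law: f(r) = f(1) / r
f(1) = 4543
f(13) = 4543 / 13
= 349.5 occurrences


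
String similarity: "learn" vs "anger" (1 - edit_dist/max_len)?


Word 1: "learn" (length 5)
Word 2: "anger" (length 5)
One optimal edit sequence:
  1. substitute 'l' -> 'a'  (+1)
  2. substitute 'e' -> 'n'  (+1)
  3. substitute 'a' -> 'g'  (+1)
  4. substitute 'r' -> 'e'  (+1)
  5. substitute 'n' -> 'r'  (+1)
Edit distance = 5
Max length = max(5, 5) = 5
Similarity = 1 - 5/5
= 0.0000


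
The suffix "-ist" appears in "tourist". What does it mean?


Suffix: -ist
As in: tourist -> tour + -ist
Meaning = one who practices


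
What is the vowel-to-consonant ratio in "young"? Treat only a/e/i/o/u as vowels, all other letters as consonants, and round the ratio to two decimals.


Word: "young"
Vowels (a,e,i,o,u): 2
Consonants: 3
Ratio = 2/3
= 0.67


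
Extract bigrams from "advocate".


Word: "advocate" (length 8)
Number of bigrams = 8 - 2 + 1 = 7
  Position 0: "ad"
  Position 1: "dv"
  Position 2: "vo"
  Position 3: "oc"
  Position 4: "ca"
  Position 5: "at"
  Position 6: "te"
Bigrams = "ad", "dv", "vo", "oc", "ca", "at", "te"


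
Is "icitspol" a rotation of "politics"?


Word: "politics", Candidate: "icitspol"
Method: check if candidate is substring of word+word
"politicspolitics" contains "icitspol"? No
Is rotation = No


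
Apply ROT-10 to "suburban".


Word: "suburban"
Shift: 10
Each letter → (letter + shift) mod 26:
  's' (18) + 10 = 2 → 'c'
  'u' (20) + 10 = 4 → 'e'
  'b' (1) + 10 = 11 → 'l'
  'u' (20) + 10 = 4 → 'e'
  'r' (17) + 10 = 1 → 'b'
  'b' (1) + 10 = 11 → 'l'
  'a' (0) + 10 = 10 → 'k'
  'n' (13) + 10 = 23 → 'x'
Result = "celeblkx"


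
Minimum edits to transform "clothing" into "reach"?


Word 1: "clothing" (length 8)
Word 2: "reach" (length 5)
One optimal edit sequence (insert/delete/substitute each cost 1):
  1. substitute 'c' -> 'r'  (+1)
  2. substitute 'l' -> 'e'  (+1)
  3. substitute 'o' -> 'a'  (+1)
  4. substitute 't' -> 'c'  (+1)
  5. keep 'h'
  6. delete 'i'  (+1)
  7. delete 'n'  (+1)
  8. delete 'g'  (+1)
Total edit operations: 7
Edit distance = 7


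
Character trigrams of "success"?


Word: "success" (length 7)
Number of trigrams = 7 - 3 + 1 = 5
  Position 0: "suc"
  Position 1: "ucc"
  Position 2: "cce"
  Position 3: "ces"
  Position 4: "ess"
Trigrams = "suc", "ucc", "cce", "ces", "ess"


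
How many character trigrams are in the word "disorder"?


Word: "disorder" (length 8)
Number of 3-grams = length - 3 + 1 = 8 - 3 + 1
= 6


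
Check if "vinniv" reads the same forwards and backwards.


Word: "vinniv"
Reversed: "vinniv"
Forward == Backward? vinniv == vinniv
Palindrome = Yes


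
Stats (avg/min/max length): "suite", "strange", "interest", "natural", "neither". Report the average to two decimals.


Lengths: "suite"=5, "strange"=7, "interest"=8, "natural"=7, "neither"=7
Sum = 34, Count = 5
Average = 34/5 = 6.80
= avg=6.80, min=5, max=8


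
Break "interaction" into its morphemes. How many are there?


Word: "interaction"
Morphemes: inter- + act + -ion
Each morpheme carries meaning
= 3 morphemes


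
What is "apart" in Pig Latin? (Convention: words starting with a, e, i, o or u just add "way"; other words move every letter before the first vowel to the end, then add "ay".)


Word: "apart"
Starts with vowel → add 'way'
Pig Latin = "apartway"


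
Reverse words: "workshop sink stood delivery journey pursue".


Original: "workshop sink stood delivery journey pursue"
Words (1..n): workshop | sink | stood | delivery | journey | pursue
Reversed (n..1): pursue | journey | delivery | stood | sink | workshop
Result = "pursue journey delivery stood sink workshop"


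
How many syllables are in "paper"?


Word: "paper"
Syllable breakdown: pa-per
Counting: 2 parts
= 2 syllables


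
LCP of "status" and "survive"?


Word 1: "status"
Word 2: "survive"
Comparing from start:
  Pos 0: 's' == 's'
  Pos 1: 't' != 'u' (stop)
LCP = "s" (length 1)


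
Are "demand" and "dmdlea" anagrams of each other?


Word 1: "demand" → sorted: addemn
Word 2: "dmdlea" → sorted: addelm
Same letters? addemn != addelm
Anagram = No


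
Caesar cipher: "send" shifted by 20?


Word: "send"
Shift: 20
Each letter → (letter + shift) mod 26:
  's' (18) + 20 = 12 → 'm'
  'e' (4) + 20 = 24 → 'y'
  'n' (13) + 20 = 7 → 'h'
  'd' (3) + 20 = 23 → 'x'
Result = "myhx"


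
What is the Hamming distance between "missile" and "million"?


Comparing character by character (same length = 7):
  Pos 0: 'm' vs 'm' =
  Pos 1: 'i' vs 'i' =
  Pos 2: 's' vs 'l' !=
  Pos 3: 's' vs 'l' !=
  Pos 4: 'i' vs 'i' =
  Pos 5: 'l' vs 'o' !=
  Pos 6: 'e' vs 'n' !=
Hamming distance = 4


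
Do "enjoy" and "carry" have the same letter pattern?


Pattern of "enjoy": [0, 1, 2, 3, 4]
Pattern of "carry": [0, 1, 2, 2, 3]
Patterns do not match
Same pattern = No


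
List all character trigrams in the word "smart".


Word: "smart" (length 5)
Number of trigrams = 5 - 3 + 1 = 3
  Position 0: "sma"
  Position 1: "mar"
  Position 2: "art"
Trigrams = "sma", "mar", "art"


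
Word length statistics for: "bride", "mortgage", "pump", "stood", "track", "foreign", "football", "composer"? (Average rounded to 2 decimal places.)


Lengths: "bride"=5, "mortgage"=8, "pump"=4, "stood"=5, "track"=5, "foreign"=7, "football"=8, "composer"=8
Sum = 50, Count = 8
Average = 50/8 = 6.25
= avg=6.25, min=4, max=8


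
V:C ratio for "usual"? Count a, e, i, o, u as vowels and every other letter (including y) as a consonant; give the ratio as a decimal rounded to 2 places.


Word: "usual"
Vowels (a,e,i,o,u): 3
Consonants: 2
Ratio = 3/2
= 1.50


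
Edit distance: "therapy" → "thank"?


Word 1: "therapy" (length 7)
Word 2: "thank" (length 5)
One optimal edit sequence (insert/delete/substitute each cost 1):
  1. keep 't'
  2. keep 'h'
  3. delete 'e'  (+1)
  4. delete 'r'  (+1)
  5. keep 'a'
  6. substitute 'p' -> 'n'  (+1)
  7. substitute 'y' -> 'k'  (+1)
Total edit operations: 4
Edit distance = 4


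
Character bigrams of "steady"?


Word: "steady" (length 6)
Number of bigrams = 6 - 2 + 1 = 5
  Position 0: "st"
  Position 1: "te"
  Position 2: "ea"
  Position 3: "ad"
  Position 4: "dy"
Bigrams = "st", "te", "ea", "ad", "dy"


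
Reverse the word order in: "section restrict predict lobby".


Original: "section restrict predict lobby"
Words (1..n): section | restrict | predict | lobby
Reversed (n..1): lobby | predict | restrict | section
Result = "lobby predict restrict section"


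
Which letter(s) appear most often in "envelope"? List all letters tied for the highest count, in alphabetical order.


Word: "envelope"
Letter counts:
  'e': 3
  'l': 1
  'n': 1
  'o': 1
  'p': 1
  'v': 1
Maximum count = 3
Most frequent = 'e' (3 times each)


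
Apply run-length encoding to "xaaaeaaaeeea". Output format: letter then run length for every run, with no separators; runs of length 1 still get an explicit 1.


String: "xaaaeaaaeeea"
Scanning for consecutive runs:
  'x' x 1
  'a' x 3
  'e' x 1
  'a' x 3
  'e' x 3
  'a' x 1
RLE = "x1a3e1a3e3a1"


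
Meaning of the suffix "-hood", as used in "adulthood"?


Suffix: -hood
As in: adulthood -> adult + -hood
Meaning = state / condition


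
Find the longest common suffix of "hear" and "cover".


Word 1: "hear"
Word 2: "cover"
Comparing from end:
  Pos -1: 'r' == 'r'
  Pos -2: 'a' != 'e' (stop)
LCS = "r" (length 1)


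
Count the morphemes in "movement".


Word: "movement"
Morphemes: move | -ment
Each morpheme carries meaning
= 2 morphemes


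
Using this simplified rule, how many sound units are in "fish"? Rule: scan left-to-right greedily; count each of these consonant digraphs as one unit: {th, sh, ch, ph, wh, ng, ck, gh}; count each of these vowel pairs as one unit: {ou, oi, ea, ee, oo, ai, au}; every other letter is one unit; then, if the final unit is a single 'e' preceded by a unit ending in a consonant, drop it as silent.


Word: "fish" (4 letters)
Left-to-right scan:
  1. 'f' (letter)
  2. 'i' (letter)
  3. 'sh' (digraph)
Units from scan: 3
Sound units = 3 units


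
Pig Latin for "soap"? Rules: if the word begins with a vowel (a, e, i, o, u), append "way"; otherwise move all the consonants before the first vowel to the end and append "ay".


Word: "soap"
Starts with consonant(s) → move to end, add 'ay'
Consonant cluster: "s"
Pig Latin = "oapsay"


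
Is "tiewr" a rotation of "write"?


Word: "write", Candidate: "tiewr"
Method: check if candidate is substring of word+word
"writewrite" contains "tiewr"? No
Is rotation = No


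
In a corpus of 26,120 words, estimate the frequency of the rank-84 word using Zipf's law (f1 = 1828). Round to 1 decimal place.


Zipf's law: f(r) = f(1) / r
f(1) = 1828
f(84) = 1828 / 84
= 21.8 occurrences


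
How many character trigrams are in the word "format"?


Word: "format" (length 6)
Number of 3-grams = length - 3 + 1 = 6 - 3 + 1
= 4


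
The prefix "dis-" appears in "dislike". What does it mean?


Prefix: dis-
Example: dislike = dis- + like
Meaning = not / opposite


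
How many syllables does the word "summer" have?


Word: "summer"
Syllable breakdown: sum | mer
Counting: 2 parts
= 2 syllables


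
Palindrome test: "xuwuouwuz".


Word: "xuwuouwuz"
Reversed: "zuwuouwux"
Forward == Backward? xuwuouwuz != zuwuouwux
Palindrome = No


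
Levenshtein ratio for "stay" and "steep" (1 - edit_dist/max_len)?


Word 1: "stay" (length 4)
Word 2: "steep" (length 5)
One optimal edit sequence:
  1. keep 's'
  2. keep 't'
  3. insert 'e'  (+1)
  4. substitute 'a' -> 'e'  (+1)
  5. substitute 'y' -> 'p'  (+1)
Edit distance = 3
Max length = max(4, 5) = 5
Similarity = 1 - 3/5
= 0.4000


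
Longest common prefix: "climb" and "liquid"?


Word 1: "climb"
Word 2: "liquid"
Comparing from start:
  Pos 0: 'c' != 'l' (stop)
LCP = "" (length 0)


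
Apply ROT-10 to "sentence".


Word: "sentence"
Shift: 10
Each letter → (letter + shift) mod 26:
  's' (18) + 10 = 2 → 'c'
  'e' (4) + 10 = 14 → 'o'
  'n' (13) + 10 = 23 → 'x'
  't' (19) + 10 = 3 → 'd'
  'e' (4) + 10 = 14 → 'o'
  'n' (13) + 10 = 23 → 'x'
  'c' (2) + 10 = 12 → 'm'
  'e' (4) + 10 = 14 → 'o'
Result = "coxdoxmo"


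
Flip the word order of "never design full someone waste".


Original: "never design full someone waste"
Words (1..n): never | design | full | someone | waste
Reversed (n..1): waste | someone | full | design | never
Result = "waste someone full design never"


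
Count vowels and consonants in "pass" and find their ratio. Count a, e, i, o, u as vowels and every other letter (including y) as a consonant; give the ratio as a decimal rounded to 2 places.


Word: "pass"
Vowels (a,e,i,o,u): 1
Consonants: 3
Ratio = 1/3
= 0.33


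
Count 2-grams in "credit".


Word: "credit" (length 6)
Number of 2-grams = length - 2 + 1 = 6 - 2 + 1
= 5


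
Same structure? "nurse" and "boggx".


Pattern of "nurse": [0, 1, 2, 3, 4]
Pattern of "boggx": [0, 1, 2, 2, 3]
Patterns do not match
Same pattern = No


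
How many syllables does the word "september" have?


Word: "september"
Syllable breakdown: sep / tem / ber
Counting: 3 parts
= 3 syllables


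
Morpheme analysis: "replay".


Word: "replay"
Morphemes: re- / play
Each morpheme carries meaning
= 2 morphemes


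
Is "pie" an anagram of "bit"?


Word 1: "bit" → sorted: bit
Word 2: "pie" → sorted: eip
Same letters? bit != eip
Anagram = No


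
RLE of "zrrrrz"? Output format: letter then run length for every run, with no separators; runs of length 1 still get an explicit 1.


String: "zrrrrz"
Scanning for consecutive runs:
  'z' x 1
  'r' x 4
  'z' x 1
RLE = "z1r4z1"


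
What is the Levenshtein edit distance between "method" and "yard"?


Word 1: "method" (length 6)
Word 2: "yard" (length 4)
One optimal edit sequence (insert/delete/substitute each cost 1):
  1. delete 'm'  (+1)
  2. delete 'e'  (+1)
  3. substitute 't' -> 'y'  (+1)
  4. substitute 'h' -> 'a'  (+1)
  5. substitute 'o' -> 'r'  (+1)
  6. keep 'd'
Total edit operations: 5
Edit distance = 5


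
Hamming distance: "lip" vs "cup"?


Comparing character by character (same length = 3):
  Pos 0: 'l' vs 'c' !=
  Pos 1: 'i' vs 'u' !=
  Pos 2: 'p' vs 'p' =
Hamming distance = 2


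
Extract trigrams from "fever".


Word: "fever" (length 5)
Number of trigrams = 5 - 3 + 1 = 3
  Position 0: "fev"
  Position 1: "eve"
  Position 2: "ver"
Trigrams = "fev", "eve", "ver"


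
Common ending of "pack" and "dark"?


Word 1: "pack"
Word 2: "dark"
Comparing from end:
  Pos -1: 'k' == 'k'
  Pos -2: 'c' != 'r' (stop)
LCS = "k" (length 1)


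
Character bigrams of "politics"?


Word: "politics" (length 8)
Number of bigrams = 8 - 2 + 1 = 7
  Position 0: "po"
  Position 1: "ol"
  Position 2: "li"
  Position 3: "it"
  Position 4: "ti"
  Position 5: "ic"
  Position 6: "cs"
Bigrams = "po", "ol", "li", "it", "ti", "ic", "cs"


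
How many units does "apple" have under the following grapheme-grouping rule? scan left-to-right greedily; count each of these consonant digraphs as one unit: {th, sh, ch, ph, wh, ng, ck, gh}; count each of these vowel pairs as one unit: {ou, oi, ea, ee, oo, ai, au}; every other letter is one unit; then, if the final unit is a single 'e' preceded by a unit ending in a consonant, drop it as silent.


Word: "apple" (5 letters)
Left-to-right scan:
  (1) 'a' (letter)
  (2) 'p' (letter)
  (3) 'p' (letter)
  (4) 'l' (letter)
  (5) 'e' (letter)
Units from scan: 5
Final unit is 'e' after a consonant -> drop as silent (-1)
Sound units = 4 units


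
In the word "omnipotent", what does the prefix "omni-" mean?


Prefix: omni-
Example: omnipotent = omni- + potent
Meaning = all


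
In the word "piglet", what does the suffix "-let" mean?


Suffix: -let
Example: piglet = pig + -let
Meaning = small


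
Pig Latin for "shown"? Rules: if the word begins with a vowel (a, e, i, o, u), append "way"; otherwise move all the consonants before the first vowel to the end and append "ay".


Word: "shown"
Starts with consonant(s) → move to end, add 'ay'
Consonant cluster: "sh"
Pig Latin = "ownshay"


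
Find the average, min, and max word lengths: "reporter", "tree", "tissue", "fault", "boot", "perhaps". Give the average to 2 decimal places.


Lengths: "reporter"=8, "tree"=4, "tissue"=6, "fault"=5, "boot"=4, "perhaps"=7
Sum = 34, Count = 6
Average = 34/6 = 5.67
= avg=5.67, min=4, max=8


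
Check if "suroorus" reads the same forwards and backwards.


Word: "suroorus"
Reversed: "suroorus"
Forward == Backward? suroorus == suroorus
Palindrome = Yes


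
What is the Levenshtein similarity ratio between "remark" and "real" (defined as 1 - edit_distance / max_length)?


Word 1: "remark" (length 6)
Word 2: "real" (length 4)
One optimal edit sequence:
  1. keep 'r'
  2. keep 'e'
  3. delete 'm'  (+1)
  4. keep 'a'
  5. delete 'r'  (+1)
  6. substitute 'k' -> 'l'  (+1)
Edit distance = 3
Max length = max(6, 4) = 6
Similarity = 1 - 3/6
= 0.5000


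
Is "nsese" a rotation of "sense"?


Word: "sense", Candidate: "nsese"
Method: check if candidate is substring of word+word
"sensesense" contains "nsese"? Yes
Is rotation = Yes


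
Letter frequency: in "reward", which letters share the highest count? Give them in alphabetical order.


Word: "reward"
Letter counts:
  'a': 1
  'd': 1
  'e': 1
  'r': 2
  'w': 1
Maximum count = 2
Most frequent = 'r' (2 times each)
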